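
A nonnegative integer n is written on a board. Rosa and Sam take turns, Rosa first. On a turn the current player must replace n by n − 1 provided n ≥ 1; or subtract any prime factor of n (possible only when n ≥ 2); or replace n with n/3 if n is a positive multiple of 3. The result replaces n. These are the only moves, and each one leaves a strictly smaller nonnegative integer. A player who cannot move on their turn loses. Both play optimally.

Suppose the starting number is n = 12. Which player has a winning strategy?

Rosa wins.

Build the W/L table. Terminal = L. A non-terminal position is W if it has a move to some L; otherwise it is L.
n=0: no move → L
n=1: can move to 0, which is L ⇒ W
n=2: can move to 0, which is L ⇒ W
n=3: can move to 0, which is L ⇒ W
n=4: moves to 2(W), 3(W); every one is W ⇒ L
n=5: can move to 0, which is L ⇒ W
n=6: can move to 4, which is L ⇒ W
n=7: can move to 0, which is L ⇒ W
n=8: moves to 6(W), 7(W); every one is W ⇒ L
n=9: can move to 8, which is L ⇒ W
n=10: can move to 8, which is L ⇒ W
n=11: can move to 0, which is L ⇒ W
n=12: can move to 4, which is L ⇒ W
The starting position 12 is W: Rosa should move to 4, handing over an L position.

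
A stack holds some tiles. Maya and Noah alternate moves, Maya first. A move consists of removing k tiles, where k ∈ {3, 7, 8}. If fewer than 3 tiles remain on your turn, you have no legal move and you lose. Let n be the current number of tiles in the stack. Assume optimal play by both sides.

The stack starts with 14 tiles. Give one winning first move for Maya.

Remove 3, leaving 11.

Label each position W (a win for the player to move) or L (a loss). A position with no legal move is L; any other position is W exactly when some move reaches an L, and L when every move reaches a W.
n=0: no move → L
n=1: no move → L
n=2: no move → L
n=3: W (go to 0, an L position)
n=4: W (go to 1, an L position)
n=5: W (go to 2, an L position)
n=6: L (sole option 3(W) is W)
n=7: W (go to 0, an L position)
n=8: W (go to 1, an L position)
n=9: W (go to 6, an L position)
n=10: W (go to 2, an L position)
n=11: L (options 8(W), 4(W), 3(W) are all W)
n=12: L (options 9(W), 5(W), 4(W) are all W)
n=13: W (go to 6, an L position)
n=14: W (go to 11, an L position)
From 14, the L positions reachable in one move are: 11, 6. Any move reaching one of these is winning.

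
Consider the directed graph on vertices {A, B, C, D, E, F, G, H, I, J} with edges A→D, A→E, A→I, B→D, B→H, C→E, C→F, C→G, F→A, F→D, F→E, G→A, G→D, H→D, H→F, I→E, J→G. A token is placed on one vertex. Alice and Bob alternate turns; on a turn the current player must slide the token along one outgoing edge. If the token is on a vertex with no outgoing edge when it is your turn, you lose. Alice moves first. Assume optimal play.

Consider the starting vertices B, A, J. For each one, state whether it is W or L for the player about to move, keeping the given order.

Use the standard recursion: the mover loses at a terminal position; elsewhere, the mover wins exactly when some move hands the opponent an L position.
Every edge goes from a vertex to one that appears earlier in the order D, E, I, A, G, F, C, H, J, B, so processing vertices in that order labels each vertex after all of its successors.
D: no outgoing edge → L
E: no outgoing edge → L
I: can move to E, which is L ⇒ W
A: can move to E, which is L ⇒ W
G: can move to D, which is L ⇒ W
F: can move to E, which is L ⇒ W
C: can move to E, which is L ⇒ W
H: can move to D, which is L ⇒ W
J: the only move is to G(W), a W ⇒ L
B: can move to D, which is L ⇒ W

B: W, A: W, J: L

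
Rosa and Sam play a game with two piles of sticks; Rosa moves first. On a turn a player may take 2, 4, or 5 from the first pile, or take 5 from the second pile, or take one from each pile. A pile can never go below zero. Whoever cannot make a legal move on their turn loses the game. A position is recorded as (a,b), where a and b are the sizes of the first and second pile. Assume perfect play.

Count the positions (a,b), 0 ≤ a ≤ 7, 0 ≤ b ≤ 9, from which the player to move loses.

28

Classify positions by backward induction: terminal positions (no move available) are L. From any other position, the mover wins iff some move reaches an L.
Every move lowers a or b (never raises either), so fill the grid row by row in increasing a, and left to right within a row: each cell's successors are then already labelled.
      b=0  b=1  b=2  b=3  b=4  b=5  b=6  b=7  b=8  b=9
a=0:    L    L    L    L    L    W    W    W    W    W
a=1:    L    W    W    W    W    W    L    L    L    L
a=2:    W    W    W    W    W    L    L    W    W    W
a=3:    W    L    L    L    L    L    W    W    W    W
a=4:    W    W    W    W    W    W    W    L    L    L
a=5:    W    W    W    W    W    W    W    W    W    W
a=6:    W    L    L    L    L    W    W    W    W    W
a=7:    L    W    W    W    W    W    W    L    L    L
Cells with no legal move (terminal, hence L): (0,0), (0,1), (0,2), (0,3), (0,4), (1,0).
The remaining L cells, each justified by listing all of its moves:
(1,6): moves to (1,1)(W), (0,5)(W); every one is W ⇒ L
(1,7): moves to (1,2)(W), (0,6)(W); every one is W ⇒ L
(1,8): moves to (1,3)(W), (0,7)(W); every one is W ⇒ L
(1,9): moves to (1,4)(W), (0,8)(W); every one is W ⇒ L
(2,5): moves to (0,5)(W), (2,0)(W), (1,4)(W); every one is W ⇒ L
(2,6): moves to (0,6)(W), (2,1)(W), (1,5)(W); every one is W ⇒ L
(3,1): moves to (1,1)(W), (2,0)(W); every one is W ⇒ L
(3,2): moves to (1,2)(W), (2,1)(W); every one is W ⇒ L
(3,3): moves to (1,3)(W), (2,2)(W); every one is W ⇒ L
(3,4): moves to (1,4)(W), (2,3)(W); every one is W ⇒ L
(3,5): moves to (1,5)(W), (3,0)(W), (2,4)(W); every one is W ⇒ L
(4,7): moves to (2,7)(W), (0,7)(W), (4,2)(W), (3,6)(W); every one is W ⇒ L
(4,8): moves to (2,8)(W), (0,8)(W), (4,3)(W), (3,7)(W); every one is W ⇒ L
(4,9): moves to (2,9)(W), (0,9)(W), (4,4)(W), (3,8)(W); every one is W ⇒ L
(6,1): moves to (4,1)(W), (2,1)(W), (1,1)(W), (5,0)(W); every one is W ⇒ L
(6,2): moves to (4,2)(W), (2,2)(W), (1,2)(W), (5,1)(W); every one is W ⇒ L
(6,3): moves to (4,3)(W), (2,3)(W), (1,3)(W), (5,2)(W); every one is W ⇒ L
(6,4): moves to (4,4)(W), (2,4)(W), (1,4)(W), (5,3)(W); every one is W ⇒ L
(7,0): moves to (5,0)(W), (3,0)(W), (2,0)(W); every one is W ⇒ L
(7,7): moves to (5,7)(W), (3,7)(W), (2,7)(W), (7,2)(W), (6,6)(W); every one is W ⇒ L
(7,8): moves to (5,8)(W), (3,8)(W), (2,8)(W), (7,3)(W), (6,7)(W); every one is W ⇒ L
(7,9): moves to (5,9)(W), (3,9)(W), (2,9)(W), (7,4)(W), (6,8)(W); every one is W ⇒ L
Every other cell has at least one move into one of the L cells above, so it is W.
L cells per row: a=0: 5, a=1: 5, a=2: 2, a=3: 5, a=4: 3, a=5: 0, a=6: 4, a=7: 4; total 28.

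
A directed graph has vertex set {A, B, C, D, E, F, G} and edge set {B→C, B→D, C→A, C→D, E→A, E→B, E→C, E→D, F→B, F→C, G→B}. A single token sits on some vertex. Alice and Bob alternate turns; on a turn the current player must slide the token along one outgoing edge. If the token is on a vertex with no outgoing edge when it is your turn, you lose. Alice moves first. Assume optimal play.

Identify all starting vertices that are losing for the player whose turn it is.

A, D, F, G

Build the W/L table. Terminal = L. A non-terminal position is W if it has a move to some L; otherwise it is L.
Every edge goes from a vertex to one that appears earlier in the order A, D, C, B, F, G, E, so processing vertices in that order labels each vertex after all of its successors.
A: no outgoing edge → L
D: no outgoing edge → L
C: W (go to D, an L position)
B: W (go to D, an L position)
F: L (options B(W), C(W) are all W)
G: L (sole option B(W) is W)
E: W (go to D, an L position)
Reading off the rows marked L gives the requested list; there are 4 such vertices.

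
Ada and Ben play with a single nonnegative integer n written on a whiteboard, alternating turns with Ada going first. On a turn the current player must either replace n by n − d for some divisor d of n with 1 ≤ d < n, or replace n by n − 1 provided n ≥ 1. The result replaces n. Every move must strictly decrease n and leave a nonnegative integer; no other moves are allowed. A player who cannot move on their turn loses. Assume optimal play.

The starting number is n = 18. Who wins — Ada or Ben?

Use the standard recursion: the mover loses at a terminal position; elsewhere, the mover wins exactly when some move hands the opponent an L position.
n=0: no move → L
n=1: W (go to 0, an L position)
n=2: L (sole option 1(W) is W)
n=3: W (go to 2, an L position)
n=4: W (go to 2, an L position)
n=5: L (sole option 4(W) is W)
n=6: W (go to 5, an L position)
n=7: L (sole option 6(W) is W)
n=8: W (go to 7, an L position)
n=9: L (options 6(W), 8(W) are all W)
n=10: W (go to 5, an L position)
n=11: L (sole option 10(W) is W)
n=12: W (go to 9, an L position)
n=13: L (sole option 12(W) is W)
n=14: W (go to 7, an L position)
n=15: L (options 10(W), 12(W), 14(W) are all W)
n=16: W (go to 15, an L position)
n=17: L (sole option 16(W) is W)
n=18: W (go to 9, an L position)
The starting position 18 is W: Ada should move to 9, handing over an L position.

Ada wins.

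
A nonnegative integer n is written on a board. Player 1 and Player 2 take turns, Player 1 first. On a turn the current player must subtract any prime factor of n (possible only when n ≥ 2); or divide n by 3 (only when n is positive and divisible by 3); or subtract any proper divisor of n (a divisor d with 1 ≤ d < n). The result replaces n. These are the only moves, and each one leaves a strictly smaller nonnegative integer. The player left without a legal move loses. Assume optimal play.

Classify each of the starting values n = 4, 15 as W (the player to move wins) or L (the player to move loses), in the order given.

Classify positions by backward induction: terminal positions (no move available) are L. From any other position, the mover wins iff some move reaches an L.
n=0: no move → L
n=1: no move → L
n=2: reaches L-position 0 → W
n=3: reaches L-position 0 → W
n=4: only reaches 2(W), 3(W), all W → L
n=5: reaches L-position 0 → W
n=6: reaches L-position 4 → W
n=7: reaches L-position 0 → W
n=8: reaches L-position 4 → W
n=9: only reaches 3(W), 6(W), 8(W), all W → L
n=10: reaches L-position 9 → W
n=11: reaches L-position 0 → W
n=12: reaches L-position 4 → W
n=13: reaches L-position 0 → W
n=14: only reaches 7(W), 12(W), 13(W), all W → L
n=15: reaches L-position 14 → W

4: L, 15: W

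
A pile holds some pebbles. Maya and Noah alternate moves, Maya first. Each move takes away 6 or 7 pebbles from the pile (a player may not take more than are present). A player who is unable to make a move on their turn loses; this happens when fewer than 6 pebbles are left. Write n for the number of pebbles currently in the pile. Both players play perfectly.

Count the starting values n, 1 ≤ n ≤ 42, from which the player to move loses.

21

Use the standard recursion: the mover loses at a terminal position; elsewhere, the mover wins exactly when some move hands the opponent an L position.
n=0: no move → L
n=1: no move → L
n=2: no move → L
n=3: no move → L
n=4: no move → L
n=5: no move → L
n=6: reaches L-position 0 → W
n=7: reaches L-position 1 → W
n=8: reaches L-position 2 → W
n=9: reaches L-position 3 → W
n=10: reaches L-position 4 → W
n=11: reaches L-position 5 → W
n=12: reaches L-position 5 → W
n=13: only reaches 7(W), 6(W), all W → L
n=14: only reaches 8(W), 7(W), all W → L
n=15: only reaches 9(W), 8(W), all W → L
n=16: only reaches 10(W), 9(W), all W → L
n=17: only reaches 11(W), 10(W), all W → L
n=18: only reaches 12(W), 11(W), all W → L
n=19: reaches L-position 13 → W
n=20: reaches L-position 14 → W
n=21: reaches L-position 15 → W
n=22: reaches L-position 16 → W
n=23: reaches L-position 17 → W
n=24: reaches L-position 18 → W
n=25: reaches L-position 18 → W
n=26: only reaches 20(W), 19(W), all W → L
n=27: only reaches 21(W), 20(W), all W → L
n=28: only reaches 22(W), 21(W), all W → L
n=29: only reaches 23(W), 22(W), all W → L
n=30: only reaches 24(W), 23(W), all W → L
n=31: only reaches 25(W), 24(W), all W → L
n=32: reaches L-position 26 → W
n=33: reaches L-position 27 → W
n=34: reaches L-position 28 → W
n=35: reaches L-position 29 → W
n=36: reaches L-position 30 → W
n=37: reaches L-position 31 → W
n=38: reaches L-position 31 → W
n=39: only reaches 33(W), 32(W), all W → L
n=40: only reaches 34(W), 33(W), all W → L
n=41: only reaches 35(W), 34(W), all W → L
n=42: only reaches 36(W), 35(W), all W → L
L entries with 1 ≤ n ≤ 42 (n=0 is outside the asked range and is not counted): n = 1, 2, 3, 4, 5, 13, 14, 15, 16, 17, 18, 26, 27, 28, 29, 30, 31, 39, 40, 41, 42; that makes 21.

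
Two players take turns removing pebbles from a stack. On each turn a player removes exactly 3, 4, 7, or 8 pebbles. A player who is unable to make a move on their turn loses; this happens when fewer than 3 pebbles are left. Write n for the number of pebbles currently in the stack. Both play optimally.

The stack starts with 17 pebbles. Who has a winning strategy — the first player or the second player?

The first player wins.

Label each position W (a win for the player to move) or L (a loss). A position with no legal move is L; any other position is W exactly when some move reaches an L, and L when every move reaches a W.
n=0: no move → L
n=1: no move → L
n=2: no move → L
n=3: →0(L), so W
n=4: →1(L), so W
n=5: →2(L), so W
n=6: →2(L), so W
n=7: →0(L), so W
n=8: →1(L), so W
n=9: →2(L), so W
n=10: →2(L), so W
n=11: →8(W), 7(W), 4(W), 3(W) — all W, so L
n=12: →9(W), 8(W), 5(W), 4(W) — all W, so L
n=13: →10(W), 9(W), 6(W), 5(W) — all W, so L
n=14: →11(L), so W
n=15: →12(L), so W
n=16: →13(L), so W
n=17: →13(L), so W
From 17 the player to move can remove 4, leaving 13, reaching an L position.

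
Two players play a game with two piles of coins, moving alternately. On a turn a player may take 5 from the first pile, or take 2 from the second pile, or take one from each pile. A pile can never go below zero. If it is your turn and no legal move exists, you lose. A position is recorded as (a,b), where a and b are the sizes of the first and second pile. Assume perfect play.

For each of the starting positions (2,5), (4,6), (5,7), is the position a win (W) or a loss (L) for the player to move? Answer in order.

(2,5): W, (4,6): L, (5,7): W

Classify positions by backward induction: terminal positions (no move available) are L. From any other position, the mover wins iff some move reaches an L.
No move ever increases a pile, so every position that can arise here has a ≤ 5 and b ≤ 7; it is enough to label the cells with 0 ≤ a ≤ 5 and 0 ≤ b ≤ 7.
Every move lowers a or b (never raises either), so fill the grid row by row in increasing a, and left to right within a row: each cell's successors are then already labelled.
      b=0  b=1  b=2  b=3  b=4  b=5  b=6  b=7
a=0:    L    L    W    W    L    L    W    W
a=1:    L    W    W    L    L    W    W    L
a=2:    L    W    W    L    W    W    L    L
a=3:    L    W    W    L    W    W    L    W
a=4:    L    W    W    L    W    W    L    W
a=5:    W    W    L    L    W    W    L    W
Cells with no legal move (terminal, hence L): (0,0), (0,1), (1,0), (2,0), (3,0), (4,0).
The remaining L cells, each justified by listing all of its moves:
(0,4): the only move is to (0,2)(W), a W ⇒ L
(0,5): the only move is to (0,3)(W), a W ⇒ L
(1,3): moves to (1,1)(W), (0,2)(W); every one is W ⇒ L
(1,4): moves to (1,2)(W), (0,3)(W); every one is W ⇒ L
(1,7): moves to (1,5)(W), (0,6)(W); every one is W ⇒ L
(2,3): moves to (2,1)(W), (1,2)(W); every one is W ⇒ L
(2,6): moves to (2,4)(W), (1,5)(W); every one is W ⇒ L
(2,7): moves to (2,5)(W), (1,6)(W); every one is W ⇒ L
(3,3): moves to (3,1)(W), (2,2)(W); every one is W ⇒ L
(3,6): moves to (3,4)(W), (2,5)(W); every one is W ⇒ L
(4,3): moves to (4,1)(W), (3,2)(W); every one is W ⇒ L
(4,6): moves to (4,4)(W), (3,5)(W); every one is W ⇒ L
(5,2): moves to (0,2)(W), (5,0)(W), (4,1)(W); every one is W ⇒ L
(5,3): moves to (0,3)(W), (5,1)(W), (4,2)(W); every one is W ⇒ L
(5,6): moves to (0,6)(W), (5,4)(W), (4,5)(W); every one is W ⇒ L
Every other cell has at least one move into one of the L cells above, so it is W.
(2,5): the move to (2,3) reaches an L cell, so W
(4,6): one of the L cells justified above, so L
(5,7): the move to (4,6) reaches an L cell, so W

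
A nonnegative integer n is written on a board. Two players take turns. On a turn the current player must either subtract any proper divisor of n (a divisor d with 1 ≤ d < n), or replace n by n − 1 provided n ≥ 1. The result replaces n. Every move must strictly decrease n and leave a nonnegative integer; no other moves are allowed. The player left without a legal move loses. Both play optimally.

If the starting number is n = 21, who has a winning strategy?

The second player wins.

Classify positions by backward induction: terminal positions (no move available) are L. From any other position, the mover wins iff some move reaches an L.
n=0: no move → L
n=1: →0(L), so W
n=2: →1(W) only, which is W, so L
n=3: →2(L), so W
n=4: →2(L), so W
n=5: →4(W) only, which is W, so L
n=6: →5(L), so W
n=7: →6(W) only, which is W, so L
n=8: →7(L), so W
n=9: →6(W), 8(W) — all W, so L
n=10: →5(L), so W
n=11: →10(W) only, which is W, so L
n=12: →9(L), so W
n=13: →12(W) only, which is W, so L
n=14: →7(L), so W
n=15: →10(W), 12(W), 14(W) — all W, so L
n=16: →15(L), so W
n=17: →16(W) only, which is W, so L
n=18: →9(L), so W
n=19: →18(W) only, which is W, so L
n=20: →15(L), so W
n=21: →14(W), 18(W), 20(W) — all W, so L
The starting position 21 is L: whatever the player to move does, the opponent receives a W position.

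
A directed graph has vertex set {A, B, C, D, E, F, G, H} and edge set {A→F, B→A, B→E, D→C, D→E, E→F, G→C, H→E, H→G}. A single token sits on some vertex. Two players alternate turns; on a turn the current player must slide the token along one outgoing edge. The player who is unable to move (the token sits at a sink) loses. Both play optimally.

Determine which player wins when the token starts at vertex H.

Build the W/L table. Terminal = L. A non-terminal position is W if it has a move to some L; otherwise it is L.
Every edge goes from a vertex to one that appears earlier in the order F, C, E, G, A, H, D, B, so processing vertices in that order labels each vertex after all of its successors.
F: no outgoing edge → L
C: no outgoing edge → L
E: →F(L), so W
G: →C(L), so W
A: →F(L), so W
H: →G(W), E(W) — all W, so L
D: →C(L), so W
B: →A(W), E(W) — all W, so L
The starting position H is L: whatever the player to move does, the opponent receives a W position.

The second player wins.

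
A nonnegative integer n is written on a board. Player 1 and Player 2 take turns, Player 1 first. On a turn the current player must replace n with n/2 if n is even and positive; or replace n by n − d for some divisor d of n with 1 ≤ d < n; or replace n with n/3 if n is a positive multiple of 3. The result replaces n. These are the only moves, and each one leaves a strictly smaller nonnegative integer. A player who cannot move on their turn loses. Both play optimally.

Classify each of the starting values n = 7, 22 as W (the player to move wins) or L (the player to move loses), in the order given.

Classify positions by backward induction: terminal positions (no move available) are L. From any other position, the mover wins iff some move reaches an L.
n=0: no move → L
n=1: no move → L
n=2: →1(L), so W
n=3: →1(L), so W
n=4: →2(W), 3(W) — all W, so L
n=5: →4(L), so W
n=6: →4(L), so W
n=7: →6(W) only, which is W, so L
n=8: →4(L), so W
n=9: →3(W), 6(W), 8(W) — all W, so L
n=10: →9(L), so W
n=11: →10(W) only, which is W, so L
n=12: →4(L), so W
n=13: →12(W) only, which is W, so L
n=14: →7(L), so W
n=15: →5(W), 10(W), 12(W), 14(W) — all W, so L
n=16: →15(L), so W
n=17: →16(W) only, which is W, so L
n=18: →9(L), so W
n=19: →18(W) only, which is W, so L
n=20: →15(L), so W
n=21: →7(L), so W
n=22: →11(L), so W

7: L, 22: W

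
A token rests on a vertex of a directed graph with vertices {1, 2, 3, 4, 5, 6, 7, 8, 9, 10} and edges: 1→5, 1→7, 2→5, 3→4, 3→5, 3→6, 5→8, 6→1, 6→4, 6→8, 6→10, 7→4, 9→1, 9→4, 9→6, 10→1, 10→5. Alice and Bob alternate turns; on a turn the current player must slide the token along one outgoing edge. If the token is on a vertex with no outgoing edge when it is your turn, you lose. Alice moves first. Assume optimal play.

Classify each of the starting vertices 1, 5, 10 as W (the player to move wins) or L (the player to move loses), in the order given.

1: L, 5: W, 10: W

Label each position W (a win for the player to move) or L (a loss). A position with no legal move is L; any other position is W exactly when some move reaches an L, and L when every move reaches a W.
Every edge goes from a vertex to one that appears earlier in the order 8, 4, 5, 7, 1, 10, 6, 2, 3, 9, so processing vertices in that order labels each vertex after all of its successors.
8: no outgoing edge → L
4: no outgoing edge → L
5: →8(L), so W
7: →4(L), so W
1: →7(W), 5(W) — all W, so L
10: →1(L), so W
6: →1(L), so W
2: →5(W) only, which is W, so L
3: →4(L), so W
9: →1(L), so W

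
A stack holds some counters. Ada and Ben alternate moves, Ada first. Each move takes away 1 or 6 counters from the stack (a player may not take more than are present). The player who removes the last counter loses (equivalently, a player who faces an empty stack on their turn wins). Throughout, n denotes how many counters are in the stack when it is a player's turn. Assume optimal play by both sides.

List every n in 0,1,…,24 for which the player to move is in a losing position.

1, 3, 5, 8, 10, 12, 15, 17, 19, 22, 24

Build the W/L table. Terminal = W. A non-terminal position is W if it has a move to some L; otherwise it is L.
n=0: no move; the opponent has just taken the last counter and therefore loses → W
n=1: the only move is to 0(W), a W ⇒ L
n=2: can move to 1, which is L ⇒ W
n=3: the only move is to 2(W), a W ⇒ L
n=4: can move to 3, which is L ⇒ W
n=5: the only move is to 4(W), a W ⇒ L
n=6: can move to 5, which is L ⇒ W
n=7: can move to 1, which is L ⇒ W
n=8: moves to 7(W), 2(W); every one is W ⇒ L
n=9: can move to 8, which is L ⇒ W
n=10: moves to 9(W), 4(W); every one is W ⇒ L
n=11: can move to 10, which is L ⇒ W
n=12: moves to 11(W), 6(W); every one is W ⇒ L
n=13: can move to 12, which is L ⇒ W
n=14: can move to 8, which is L ⇒ W
n=15: moves to 14(W), 9(W); every one is W ⇒ L
n=16: can move to 15, which is L ⇒ W
n=17: moves to 16(W), 11(W); every one is W ⇒ L
n=18: can move to 17, which is L ⇒ W
n=19: moves to 18(W), 13(W); every one is W ⇒ L
n=20: can move to 19, which is L ⇒ W
n=21: can move to 15, which is L ⇒ W
n=22: moves to 21(W), 16(W); every one is W ⇒ L
n=23: can move to 22, which is L ⇒ W
n=24: moves to 23(W), 18(W); every one is W ⇒ L
The losing starting values of n are exactly the entries labelled L in this table (11 of them).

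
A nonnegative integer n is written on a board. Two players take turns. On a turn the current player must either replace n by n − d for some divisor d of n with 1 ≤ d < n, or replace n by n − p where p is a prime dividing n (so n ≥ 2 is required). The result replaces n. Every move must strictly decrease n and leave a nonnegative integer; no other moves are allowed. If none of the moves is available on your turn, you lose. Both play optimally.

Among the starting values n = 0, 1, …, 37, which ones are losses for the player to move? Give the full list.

Work bottom-up. With no move the player to move loses. Otherwise the position is W if at least one move leads to an L position for the opponent, and L if every move leads to a W.
n=0: no move → L
n=1: no move → L
n=2: →0(L), so W
n=3: →0(L), so W
n=4: →2(W), 3(W) — all W, so L
n=5: →0(L), so W
n=6: →4(L), so W
n=7: →0(L), so W
n=8: →4(L), so W
n=9: →6(W), 8(W) — all W, so L
n=10: →9(L), so W
n=11: →0(L), so W
n=12: →9(L), so W
n=13: →0(L), so W
n=14: →7(W), 12(W), 13(W) — all W, so L
n=15: →14(L), so W
n=16: →14(L), so W
n=17: →0(L), so W
n=18: →9(L), so W
n=19: →0(L), so W
n=20: →10(W), 15(W), 16(W), 18(W), 19(W) — all W, so L
n=21: →14(L), so W
n=22: →20(L), so W
n=23: →0(L), so W
n=24: →20(L), so W
n=25: →20(L), so W
n=26: →13(W), 24(W), 25(W) — all W, so L
n=27: →26(L), so W
n=28: →14(L), so W
n=29: →0(L), so W
n=30: →20(L), so W
n=31: →0(L), so W
n=32: →16(W), 24(W), 28(W), 30(W), 31(W) — all W, so L
n=33: →32(L), so W
n=34: →32(L), so W
n=35: →28(W), 30(W), 34(W) — all W, so L
n=36: →32(L), so W
n=37: →0(L), so W
Reading off the rows marked L gives the requested list; there are 9 such values of n.

0, 1, 4, 9, 14, 20, 26, 32, 35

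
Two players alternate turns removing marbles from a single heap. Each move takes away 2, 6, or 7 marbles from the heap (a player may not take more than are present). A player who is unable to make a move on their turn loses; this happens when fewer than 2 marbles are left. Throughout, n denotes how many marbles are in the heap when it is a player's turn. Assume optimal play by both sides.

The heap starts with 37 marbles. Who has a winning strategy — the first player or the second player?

The first player wins.

Build the W/L table. Terminal = L. A non-terminal position is W if it has a move to some L; otherwise it is L.
n=0: no move → L
n=1: no move → L
n=2: →0(L), so W
n=3: →1(L), so W
n=4: →2(W) only, which is W, so L
n=5: →3(W) only, which is W, so L
n=6: →4(L), so W
n=7: →5(L), so W
n=8: →1(L), so W
n=9: →7(W), 3(W), 2(W) — all W, so L
n=10: →4(L), so W
n=11: →9(L), so W
n=12: →5(L), so W
n=13: →11(W), 7(W), 6(W) — all W, so L
n=14: →12(W), 8(W), 7(W) — all W, so L
n=15: →13(L), so W
n=16: →14(L), so W
n=17: →15(W), 11(W), 10(W) — all W, so L
n=18: →16(W), 12(W), 11(W) — all W, so L
n=19: →17(L), so W
n=20: →18(L), so W
n=21: →14(L), so W
n=22: →20(W), 16(W), 15(W) — all W, so L
n=23: →17(L), so W
n=24: →22(L), so W
n=25: →18(L), so W
n=26: →24(W), 20(W), 19(W) — all W, so L
n=27: →25(W), 21(W), 20(W) — all W, so L
n=28: →26(L), so W
n=29: →27(L), so W
n=30: →28(W), 24(W), 23(W) — all W, so L
n=31: →29(W), 25(W), 24(W) — all W, so L
n=32: →30(L), so W
n=33: →31(L), so W
n=34: →27(L), so W
n=35: →33(W), 29(W), 28(W) — all W, so L
n=36: →30(L), so W
n=37: →35(L), so W
The starting position 37 is W: the player to move should remove 2, leaving 35, handing over an L position.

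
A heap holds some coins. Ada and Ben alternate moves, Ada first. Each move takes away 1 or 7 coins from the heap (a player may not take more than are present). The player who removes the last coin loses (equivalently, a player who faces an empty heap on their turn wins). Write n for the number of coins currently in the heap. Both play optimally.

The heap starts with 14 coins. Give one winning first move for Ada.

Classify positions by backward induction: terminal positions (no move available) are W. From any other position, the mover wins iff some move reaches an L.
n=0: no move; the opponent has just taken the last coin and therefore loses → W
n=1: L (sole option 0(W) is W)
n=2: W (go to 1, an L position)
n=3: L (sole option 2(W) is W)
n=4: W (go to 3, an L position)
n=5: L (sole option 4(W) is W)
n=6: W (go to 5, an L position)
n=7: L (options 6(W), 0(W) are all W)
n=8: W (go to 7, an L position)
n=9: L (options 8(W), 2(W) are all W)
n=10: W (go to 9, an L position)
n=11: L (options 10(W), 4(W) are all W)
n=12: W (go to 11, an L position)
n=13: L (options 12(W), 6(W) are all W)
n=14: W (go to 13, an L position)
From 14, the L positions reachable in one move are: 13, 7. Any move reaching one of these is winning.

Remove 1, leaving 13.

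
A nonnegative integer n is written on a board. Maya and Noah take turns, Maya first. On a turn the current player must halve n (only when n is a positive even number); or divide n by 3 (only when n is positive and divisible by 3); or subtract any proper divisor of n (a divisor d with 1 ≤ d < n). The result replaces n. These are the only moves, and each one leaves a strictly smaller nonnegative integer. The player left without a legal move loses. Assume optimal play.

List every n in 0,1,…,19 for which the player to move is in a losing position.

0, 1, 4, 7, 9, 11, 13, 15, 17, 19

Classify positions by backward induction: terminal positions (no move available) are L. From any other position, the mover wins iff some move reaches an L.
n=0: no move → L
n=1: no move → L
n=2: W (go to 1, an L position)
n=3: W (go to 1, an L position)
n=4: L (options 2(W), 3(W) are all W)
n=5: W (go to 4, an L position)
n=6: W (go to 4, an L position)
n=7: L (sole option 6(W) is W)
n=8: W (go to 4, an L position)
n=9: L (options 3(W), 6(W), 8(W) are all W)
n=10: W (go to 9, an L position)
n=11: L (sole option 10(W) is W)
n=12: W (go to 4, an L position)
n=13: L (sole option 12(W) is W)
n=14: W (go to 7, an L position)
n=15: L (options 5(W), 10(W), 12(W), 14(W) are all W)
n=16: W (go to 15, an L position)
n=17: L (sole option 16(W) is W)
n=18: W (go to 9, an L position)
n=19: L (sole option 18(W) is W)
Reading off the rows marked L gives the requested list; there are 10 such values of n.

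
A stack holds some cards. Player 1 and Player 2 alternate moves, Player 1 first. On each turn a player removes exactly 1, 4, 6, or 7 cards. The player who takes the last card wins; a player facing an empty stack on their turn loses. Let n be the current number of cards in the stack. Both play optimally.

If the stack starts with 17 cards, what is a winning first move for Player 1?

Positions with no move are L. A position that does have a move is losing for the player to move precisely when every available move leads to a winning position for the opponent. Fill in the labels:
n=0: no move → L
n=1: can move to 0, which is L ⇒ W
n=2: the only move is to 1(W), a W ⇒ L
n=3: can move to 2, which is L ⇒ W
n=4: can move to 0, which is L ⇒ W
n=5: moves to 4(W), 1(W); every one is W ⇒ L
n=6: can move to 5, which is L ⇒ W
n=7: can move to 0, which is L ⇒ W
n=8: can move to 2, which is L ⇒ W
n=9: can move to 5, which is L ⇒ W
n=10: moves to 9(W), 6(W), 4(W), 3(W); every one is W ⇒ L
n=11: can move to 10, which is L ⇒ W
n=12: can move to 5, which is L ⇒ W
n=13: moves to 12(W), 9(W), 7(W), 6(W); every one is W ⇒ L
n=14: can move to 13, which is L ⇒ W
n=15: moves to 14(W), 11(W), 9(W), 8(W); every one is W ⇒ L
n=16: can move to 15, which is L ⇒ W
n=17: can move to 13, which is L ⇒ W
From 17, the L positions reachable in one move are: 13, 10. Any move reaching one of these is winning.

Remove 4, leaving 13.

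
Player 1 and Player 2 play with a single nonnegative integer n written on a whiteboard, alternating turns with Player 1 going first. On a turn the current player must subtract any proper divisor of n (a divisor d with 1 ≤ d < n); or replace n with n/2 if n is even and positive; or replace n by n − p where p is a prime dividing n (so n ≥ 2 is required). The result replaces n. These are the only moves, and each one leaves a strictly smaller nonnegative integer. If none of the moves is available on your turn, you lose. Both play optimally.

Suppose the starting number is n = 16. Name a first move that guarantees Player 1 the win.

Use the standard recursion: the mover loses at a terminal position; elsewhere, the mover wins exactly when some move hands the opponent an L position.
n=0: no move → L
n=1: no move → L
n=2: can move to 0, which is L ⇒ W
n=3: can move to 0, which is L ⇒ W
n=4: moves to 2(W), 3(W); every one is W ⇒ L
n=5: can move to 0, which is L ⇒ W
n=6: can move to 4, which is L ⇒ W
n=7: can move to 0, which is L ⇒ W
n=8: can move to 4, which is L ⇒ W
n=9: moves to 6(W), 8(W); every one is W ⇒ L
n=10: can move to 9, which is L ⇒ W
n=11: can move to 0, which is L ⇒ W
n=12: can move to 9, which is L ⇒ W
n=13: can move to 0, which is L ⇒ W
n=14: moves to 7(W), 12(W), 13(W); every one is W ⇒ L
n=15: can move to 14, which is L ⇒ W
n=16: can move to 14, which is L ⇒ W
From 16, the L positions reachable in one move are: 14.

Move to 14.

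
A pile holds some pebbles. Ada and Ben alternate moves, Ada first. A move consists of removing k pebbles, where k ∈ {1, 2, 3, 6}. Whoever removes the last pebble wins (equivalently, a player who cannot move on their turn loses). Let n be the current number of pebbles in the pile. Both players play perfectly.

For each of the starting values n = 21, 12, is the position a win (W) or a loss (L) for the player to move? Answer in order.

Use the standard recursion: the mover loses at a terminal position; elsewhere, the mover wins exactly when some move hands the opponent an L position.
n=0: no move → L
n=1: can move to 0, which is L ⇒ W
n=2: can move to 0, which is L ⇒ W
n=3: can move to 0, which is L ⇒ W
n=4: moves to 3(W), 2(W), 1(W); every one is W ⇒ L
n=5: can move to 4, which is L ⇒ W
n=6: can move to 4, which is L ⇒ W
n=7: can move to 4, which is L ⇒ W
n=8: moves to 7(W), 6(W), 5(W), 2(W); every one is W ⇒ L
n=9: can move to 8, which is L ⇒ W
n=10: can move to 8, which is L ⇒ W
n=11: can move to 8, which is L ⇒ W
n=12: moves to 11(W), 10(W), 9(W), 6(W); every one is W ⇒ L
n=13: can move to 12, which is L ⇒ W
n=14: can move to 12, which is L ⇒ W
n=15: can move to 12, which is L ⇒ W
n=16: moves to 15(W), 14(W), 13(W), 10(W); every one is W ⇒ L
n=17: can move to 16, which is L ⇒ W
n=18: can move to 16, which is L ⇒ W
n=19: can move to 16, which is L ⇒ W
n=20: moves to 19(W), 18(W), 17(W), 14(W); every one is W ⇒ L
n=21: can move to 20, which is L ⇒ W

21: W, 12: L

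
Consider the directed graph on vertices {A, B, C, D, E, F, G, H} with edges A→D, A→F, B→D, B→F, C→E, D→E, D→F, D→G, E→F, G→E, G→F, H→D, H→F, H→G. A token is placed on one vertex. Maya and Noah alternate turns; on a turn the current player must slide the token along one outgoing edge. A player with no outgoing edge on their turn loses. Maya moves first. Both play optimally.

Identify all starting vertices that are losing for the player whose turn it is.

C, F

Positions with no move are L. A position that does have a move is losing for the player to move precisely when every available move leads to a winning position for the opponent. Fill in the labels:
Every edge goes from a vertex to one that appears earlier in the order F, E, G, D, A, B, H, C, so processing vertices in that order labels each vertex after all of its successors.
F: no outgoing edge → L
E: can move to F, which is L ⇒ W
G: can move to F, which is L ⇒ W
D: can move to F, which is L ⇒ W
A: can move to F, which is L ⇒ W
B: can move to F, which is L ⇒ W
H: can move to F, which is L ⇒ W
C: the only move is to E(W), a W ⇒ L
Reading off the rows marked L gives the requested list; there are 2 such vertices.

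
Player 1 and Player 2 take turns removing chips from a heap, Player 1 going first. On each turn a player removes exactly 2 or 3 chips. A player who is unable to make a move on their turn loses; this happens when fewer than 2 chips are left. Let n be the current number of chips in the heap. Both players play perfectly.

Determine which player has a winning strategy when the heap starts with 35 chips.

Player 2 wins.

Label each position W (a win for the player to move) or L (a loss). A position with no legal move is L; any other position is W exactly when some move reaches an L, and L when every move reaches a W.
n=0: no move → L
n=1: no move → L
n=2: reaches L-position 0 → W
n=3: reaches L-position 1 → W
n=4: reaches L-position 1 → W
n=5: only reaches 3(W), 2(W), all W → L
n=6: only reaches 4(W), 3(W), all W → L
n=7: reaches L-position 5 → W
n=8: reaches L-position 6 → W
n=9: reaches L-position 6 → W
n=10: only reaches 8(W), 7(W), all W → L
n=11: only reaches 9(W), 8(W), all W → L
n=12: reaches L-position 10 → W
n=13: reaches L-position 11 → W
n=14: reaches L-position 11 → W
n=15: only reaches 13(W), 12(W), all W → L
n=16: only reaches 14(W), 13(W), all W → L
n=17: reaches L-position 15 → W
n=18: reaches L-position 16 → W
n=19: reaches L-position 16 → W
n=20: only reaches 18(W), 17(W), all W → L
n=21: only reaches 19(W), 18(W), all W → L
n=22: reaches L-position 20 → W
n=23: reaches L-position 21 → W
n=24: reaches L-position 21 → W
n=25: only reaches 23(W), 22(W), all W → L
n=26: only reaches 24(W), 23(W), all W → L
n=27: reaches L-position 25 → W
n=28: reaches L-position 26 → W
n=29: reaches L-position 26 → W
n=30: only reaches 28(W), 27(W), all W → L
n=31: only reaches 29(W), 28(W), all W → L
n=32: reaches L-position 30 → W
n=33: reaches L-position 31 → W
n=34: reaches L-position 31 → W
n=35: only reaches 33(W), 32(W), all W → L
Every move from 35 reaches a W position, so the mover loses.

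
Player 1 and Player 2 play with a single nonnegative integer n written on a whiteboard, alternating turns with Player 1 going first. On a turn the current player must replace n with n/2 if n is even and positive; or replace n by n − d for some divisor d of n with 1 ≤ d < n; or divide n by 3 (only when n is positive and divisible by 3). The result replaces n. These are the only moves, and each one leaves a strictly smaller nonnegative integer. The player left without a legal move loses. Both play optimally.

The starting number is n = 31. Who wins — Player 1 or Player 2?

Build the W/L table. Terminal = L. A non-terminal position is W if it has a move to some L; otherwise it is L.
n=0: no move → L
n=1: no move → L
n=2: W (go to 1, an L position)
n=3: W (go to 1, an L position)
n=4: L (options 2(W), 3(W) are all W)
n=5: W (go to 4, an L position)
n=6: W (go to 4, an L position)
n=7: L (sole option 6(W) is W)
n=8: W (go to 4, an L position)
n=9: L (options 3(W), 6(W), 8(W) are all W)
n=10: W (go to 9, an L position)
n=11: L (sole option 10(W) is W)
n=12: W (go to 4, an L position)
n=13: L (sole option 12(W) is W)
n=14: W (go to 7, an L position)
n=15: L (options 5(W), 10(W), 12(W), 14(W) are all W)
n=16: W (go to 15, an L position)
n=17: L (sole option 16(W) is W)
n=18: W (go to 9, an L position)
n=19: L (sole option 18(W) is W)
n=20: W (go to 15, an L position)
n=21: W (go to 7, an L position)
n=22: W (go to 11, an L position)
n=23: L (sole option 22(W) is W)
n=24: W (go to 23, an L position)
n=25: L (options 20(W), 24(W) are all W)
n=26: W (go to 13, an L position)
n=27: W (go to 9, an L position)
n=28: L (options 14(W), 21(W), 24(W), 26(W), 27(W) are all W)
n=29: W (go to 28, an L position)
n=30: W (go to 15, an L position)
n=31: L (sole option 30(W) is W)
The starting position 31 is L: whatever Player 1 does, the opponent receives a W position.

Player 2 wins.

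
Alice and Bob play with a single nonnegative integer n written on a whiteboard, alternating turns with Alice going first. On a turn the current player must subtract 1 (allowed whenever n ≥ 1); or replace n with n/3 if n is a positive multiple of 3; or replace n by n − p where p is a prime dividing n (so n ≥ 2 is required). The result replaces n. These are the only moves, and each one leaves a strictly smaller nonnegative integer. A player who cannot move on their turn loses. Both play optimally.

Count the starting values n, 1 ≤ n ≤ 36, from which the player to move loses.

9

Label each position W (a win for the player to move) or L (a loss). A position with no legal move is L; any other position is W exactly when some move reaches an L, and L when every move reaches a W.
n=0: no move → L
n=1: W (go to 0, an L position)
n=2: W (go to 0, an L position)
n=3: W (go to 0, an L position)
n=4: L (options 2(W), 3(W) are all W)
n=5: W (go to 0, an L position)
n=6: W (go to 4, an L position)
n=7: W (go to 0, an L position)
n=8: L (options 6(W), 7(W) are all W)
n=9: W (go to 8, an L position)
n=10: W (go to 8, an L position)
n=11: W (go to 0, an L position)
n=12: W (go to 4, an L position)
n=13: W (go to 0, an L position)
n=14: L (options 7(W), 12(W), 13(W) are all W)
n=15: W (go to 14, an L position)
n=16: W (go to 14, an L position)
n=17: W (go to 0, an L position)
n=18: L (options 6(W), 15(W), 16(W), 17(W) are all W)
n=19: W (go to 0, an L position)
n=20: W (go to 18, an L position)
n=21: W (go to 14, an L position)
n=22: L (options 11(W), 20(W), 21(W) are all W)
n=23: W (go to 0, an L position)
n=24: W (go to 8, an L position)
n=25: L (options 20(W), 24(W) are all W)
n=26: W (go to 25, an L position)
n=27: L (options 9(W), 24(W), 26(W) are all W)
n=28: W (go to 27, an L position)
n=29: W (go to 0, an L position)
n=30: W (go to 25, an L position)
n=31: W (go to 0, an L position)
n=32: L (options 30(W), 31(W) are all W)
n=33: W (go to 22, an L position)
n=34: W (go to 32, an L position)
n=35: L (options 28(W), 30(W), 34(W) are all W)
n=36: W (go to 35, an L position)
L entries with 1 ≤ n ≤ 36 (n=0 is outside the asked range and is not counted): n = 4, 8, 14, 18, 22, 25, 27, 32, 35; that makes 9.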